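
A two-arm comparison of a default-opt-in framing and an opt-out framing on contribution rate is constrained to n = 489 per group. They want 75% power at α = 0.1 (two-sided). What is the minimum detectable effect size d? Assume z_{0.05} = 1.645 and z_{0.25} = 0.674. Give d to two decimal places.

d_min ≈ 0.15

For two independent groups of n = 489 each: d_min = (z_{α/2} + z_β)·√(2/n).
z-sum = 1.645 + 0.674 = 2.319.
d_min = 2.319 × √(2/489) = 2.319 × 0.0640 = 0.148.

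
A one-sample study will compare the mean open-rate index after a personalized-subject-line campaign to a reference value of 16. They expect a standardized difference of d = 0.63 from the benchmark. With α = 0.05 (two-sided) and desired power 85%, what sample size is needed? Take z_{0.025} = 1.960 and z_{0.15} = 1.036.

n = 23

For a one-sample test: n = ((z_{α/2} + z_β) / d)².
z_{α/2} + z_β = 1.960 + 1.036 = 2.996.
n = (2.996 / 0.63)² = 4.756² = 22.62.
Round up.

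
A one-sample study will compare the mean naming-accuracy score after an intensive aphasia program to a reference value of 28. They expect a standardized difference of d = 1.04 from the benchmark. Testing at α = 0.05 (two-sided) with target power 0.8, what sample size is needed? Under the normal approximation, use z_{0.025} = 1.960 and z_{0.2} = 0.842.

For a one-sample test: n = ((z_{α/2} + z_β) / d)².
z_{α/2} + z_β = 1.960 + 0.842 = 2.802.
n = (2.802 / 1.04)² = 2.694² = 7.26.
Round up.

n = 8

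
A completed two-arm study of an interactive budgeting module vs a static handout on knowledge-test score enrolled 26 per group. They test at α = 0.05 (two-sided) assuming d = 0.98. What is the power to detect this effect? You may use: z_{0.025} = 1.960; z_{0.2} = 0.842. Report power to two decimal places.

For two equal groups, power = Φ(d·√(n/2) − z_{α/2}).
d·√(n/2) = 0.98 × √(26/2) = 0.98 × 3.606 = 3.533.
z_β = 3.533 − 1.960 = 1.573.
Power = Φ(1.573) = 0.942.

power ≈ 0.94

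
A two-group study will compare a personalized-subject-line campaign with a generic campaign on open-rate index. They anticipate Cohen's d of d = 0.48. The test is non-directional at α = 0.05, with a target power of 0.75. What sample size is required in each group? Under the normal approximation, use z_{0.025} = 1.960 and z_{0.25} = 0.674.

For two independent groups with equal n: n = 2·((z_{α/2} + z_β) / d)².
z_{α/2} + z_β = 1.960 + 0.674 = 2.634.
n = 2 × (2.634 / 0.48)² = 2 × 5.487² = 2 × 30.11 = 60.2.
Round up to the next whole participant.

n = 61 per group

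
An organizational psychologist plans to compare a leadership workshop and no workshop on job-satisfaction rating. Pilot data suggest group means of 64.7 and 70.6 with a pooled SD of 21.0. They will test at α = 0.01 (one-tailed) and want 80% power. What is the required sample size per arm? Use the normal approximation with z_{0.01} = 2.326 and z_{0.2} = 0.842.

n = 255 per group

Cohen's d = |M₁ − M₂| / SD_pooled = |64.7 − 70.6| / 21.0 = 5.9 / 21.0 = 0.281.
For two independent groups with equal n: n = 2·((z_{α} + z_β) / d)².
z_{α} + z_β = 2.326 + 0.842 = 3.168.
n = 2 × (3.168 / 0.281)² = 2 × 11.274² = 2 × 127.10 = 254.2.
Round up to the next whole participant.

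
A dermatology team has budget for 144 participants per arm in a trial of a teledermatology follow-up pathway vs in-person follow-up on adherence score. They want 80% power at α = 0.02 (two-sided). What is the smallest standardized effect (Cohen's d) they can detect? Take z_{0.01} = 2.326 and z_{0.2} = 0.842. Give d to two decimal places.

d_min ≈ 0.37

For two independent groups of n = 144 each: d_min = (z_{α/2} + z_β)·√(2/n).
z-sum = 2.326 + 0.842 = 3.168.
d_min = 3.168 × √(2/144) = 3.168 × 0.1179 = 0.373.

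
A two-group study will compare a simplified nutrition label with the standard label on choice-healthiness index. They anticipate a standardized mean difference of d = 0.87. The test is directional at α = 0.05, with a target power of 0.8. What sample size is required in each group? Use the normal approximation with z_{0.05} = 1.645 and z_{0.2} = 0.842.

n = 17 per group

For two independent groups with equal n: n = 2·((z_{α} + z_β) / d)².
z_{α} + z_β = 1.645 + 0.842 = 2.487.
n = 2 × (2.487 / 0.87)² = 2 × 2.859² = 2 × 8.17 = 16.3.
Round up to the next whole participant.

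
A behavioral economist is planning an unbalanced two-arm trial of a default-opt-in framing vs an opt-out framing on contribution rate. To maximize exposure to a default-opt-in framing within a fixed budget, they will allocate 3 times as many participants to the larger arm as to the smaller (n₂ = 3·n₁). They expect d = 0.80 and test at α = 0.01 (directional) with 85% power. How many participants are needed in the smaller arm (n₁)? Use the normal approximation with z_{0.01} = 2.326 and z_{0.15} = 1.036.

n₁ = 24

With allocation ratio k = n₂/n₁ = 3, Var(x̄₁−x̄₂) = σ²(1/n₁ + 1/(k·n₁)) = σ²·(k+1)/(k·n₁).
So n₁ = (1 + 1/k)·((z_{α} + z_β)/d)² = 1.333 × (3.362/0.80)².
n₁ = 1.333 × 17.66 = 23.5.
Round up: n₁ = 24, giving n₂ = 3 × 24 = 72.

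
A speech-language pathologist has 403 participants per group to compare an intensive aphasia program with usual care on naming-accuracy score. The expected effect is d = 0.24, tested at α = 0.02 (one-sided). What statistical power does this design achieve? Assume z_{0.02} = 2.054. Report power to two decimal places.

For two equal groups, power = Φ(d·√(n/2) − z_{α}).
d·√(n/2) = 0.24 × √(403/2) = 0.24 × 14.195 = 3.407.
z_β = 3.407 − 2.054 = 1.353.
Power = Φ(1.353) = 0.912.

power ≈ 0.91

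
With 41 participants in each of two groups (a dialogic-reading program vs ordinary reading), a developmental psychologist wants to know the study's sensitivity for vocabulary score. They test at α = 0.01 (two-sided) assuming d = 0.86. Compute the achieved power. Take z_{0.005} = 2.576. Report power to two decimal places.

For two equal groups, power = Φ(d·√(n/2) − z_{α/2}).
d·√(n/2) = 0.86 × √(41/2) = 0.86 × 4.528 = 3.894.
z_β = 3.894 − 2.576 = 1.318.
Power = Φ(1.318) = 0.906.

power ≈ 0.91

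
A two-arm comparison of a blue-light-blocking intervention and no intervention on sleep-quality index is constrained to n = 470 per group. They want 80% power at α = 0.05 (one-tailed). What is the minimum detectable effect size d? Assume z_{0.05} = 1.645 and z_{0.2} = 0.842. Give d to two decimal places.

For two independent groups of n = 470 each: d_min = (z_{α} + z_β)·√(2/n).
z-sum = 1.645 + 0.842 = 2.487.
d_min = 2.487 × √(2/470) = 2.487 × 0.0652 = 0.162.

d_min ≈ 0.16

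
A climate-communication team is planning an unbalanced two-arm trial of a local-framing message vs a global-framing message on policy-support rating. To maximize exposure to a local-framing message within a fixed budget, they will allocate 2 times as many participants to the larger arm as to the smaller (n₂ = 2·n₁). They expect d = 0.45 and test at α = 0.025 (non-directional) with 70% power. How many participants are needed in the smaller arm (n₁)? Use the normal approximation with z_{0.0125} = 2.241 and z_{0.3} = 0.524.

With allocation ratio k = n₂/n₁ = 2, Var(x̄₁−x̄₂) = σ²(1/n₁ + 1/(k·n₁)) = σ²·(k+1)/(k·n₁).
So n₁ = (1 + 1/k)·((z_{α/2} + z_β)/d)² = 1.500 × (2.765/0.45)².
n₁ = 1.500 × 37.75 = 56.6.
Round up: n₁ = 57, giving n₂ = 2 × 57 = 114.

n₁ = 57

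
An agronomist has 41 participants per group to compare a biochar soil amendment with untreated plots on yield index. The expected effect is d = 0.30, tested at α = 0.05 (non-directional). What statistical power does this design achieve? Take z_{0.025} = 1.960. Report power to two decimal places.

power ≈ 0.27

For two equal groups, power = Φ(d·√(n/2) − z_{α/2}).
d·√(n/2) = 0.30 × √(41/2) = 0.30 × 4.528 = 1.358.
z_β = 1.358 − 1.960 = -0.602.
Power = Φ(-0.602) = 0.274.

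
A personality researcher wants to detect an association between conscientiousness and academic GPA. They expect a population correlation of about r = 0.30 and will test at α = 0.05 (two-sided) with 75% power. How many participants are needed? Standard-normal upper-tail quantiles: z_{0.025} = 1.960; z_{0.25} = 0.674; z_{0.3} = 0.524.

Fisher's z: C = ½·ln((1+r)/(1−r)) = ½·ln(1.8571) = 0.3095.
n = ((z_{α/2} + z_β)/C)² + 3.
(1.960 + 0.674) / 0.3095 = 2.634 / 0.3095 = 8.511.
n = 8.511² + 3 = 72.43 + 3 = 75.4.
Round up.

n = 76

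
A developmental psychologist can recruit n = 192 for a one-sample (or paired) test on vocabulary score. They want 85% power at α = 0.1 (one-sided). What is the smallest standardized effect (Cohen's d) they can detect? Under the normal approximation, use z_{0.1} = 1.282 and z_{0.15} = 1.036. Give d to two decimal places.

d_min ≈ 0.17

For a single sample (or paired design) of n = 192: d_min = (z_{α} + z_β)/√n.
z-sum = 1.282 + 1.036 = 2.318.
d_min = 2.318 / √192 = 2.318 / 13.856 = 0.167.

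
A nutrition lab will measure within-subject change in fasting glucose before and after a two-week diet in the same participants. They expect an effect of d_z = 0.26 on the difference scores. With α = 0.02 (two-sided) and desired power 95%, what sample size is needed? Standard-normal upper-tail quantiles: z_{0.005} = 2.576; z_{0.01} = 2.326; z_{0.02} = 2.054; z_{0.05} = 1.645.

For a paired (one-sample on differences) test: n = ((z_{α/2} + z_β) / d)².
z_{α/2} + z_β = 2.326 + 1.645 = 3.971.
n = (3.971 / 0.26)² = 15.273² = 233.27.
Round up.

n = 234 pairs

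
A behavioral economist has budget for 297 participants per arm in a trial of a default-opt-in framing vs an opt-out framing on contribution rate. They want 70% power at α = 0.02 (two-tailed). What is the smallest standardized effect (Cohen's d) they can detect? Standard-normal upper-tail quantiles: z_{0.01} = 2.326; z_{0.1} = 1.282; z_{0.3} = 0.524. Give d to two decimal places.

For two independent groups of n = 297 each: d_min = (z_{α/2} + z_β)·√(2/n).
z-sum = 2.326 + 0.524 = 2.850.
d_min = 2.850 × √(2/297) = 2.850 × 0.0821 = 0.234.

d_min ≈ 0.23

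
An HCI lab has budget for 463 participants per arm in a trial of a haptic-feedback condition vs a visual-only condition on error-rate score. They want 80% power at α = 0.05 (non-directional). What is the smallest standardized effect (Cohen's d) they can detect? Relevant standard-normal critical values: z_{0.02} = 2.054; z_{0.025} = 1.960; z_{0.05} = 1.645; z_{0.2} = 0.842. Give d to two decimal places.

d_min ≈ 0.18

For two independent groups of n = 463 each: d_min = (z_{α/2} + z_β)·√(2/n).
z-sum = 1.960 + 0.842 = 2.802.
d_min = 2.802 × √(2/463) = 2.802 × 0.0657 = 0.184.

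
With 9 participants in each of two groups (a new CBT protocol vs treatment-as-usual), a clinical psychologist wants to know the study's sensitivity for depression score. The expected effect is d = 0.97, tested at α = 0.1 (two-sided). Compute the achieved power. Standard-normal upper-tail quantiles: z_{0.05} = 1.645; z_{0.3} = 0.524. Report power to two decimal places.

power ≈ 0.66

For two equal groups, power = Φ(d·√(n/2) − z_{α/2}).
d·√(n/2) = 0.97 × √(9/2) = 0.97 × 2.121 = 2.058.
z_β = 2.058 − 1.645 = 0.413.
Power = Φ(0.413) = 0.660.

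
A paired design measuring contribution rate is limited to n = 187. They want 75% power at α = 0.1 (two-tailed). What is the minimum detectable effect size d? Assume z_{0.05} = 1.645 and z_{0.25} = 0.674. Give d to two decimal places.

For a single sample (or paired design) of n = 187: d_min = (z_{α/2} + z_β)/√n.
z-sum = 1.645 + 0.674 = 2.319.
d_min = 2.319 / √187 = 2.319 / 13.675 = 0.170.

d_min ≈ 0.17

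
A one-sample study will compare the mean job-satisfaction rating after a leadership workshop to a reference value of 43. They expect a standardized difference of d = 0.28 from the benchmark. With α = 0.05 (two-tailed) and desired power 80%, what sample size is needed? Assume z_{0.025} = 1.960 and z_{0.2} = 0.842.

n = 101

For a one-sample test: n = ((z_{α/2} + z_β) / d)².
z_{α/2} + z_β = 1.960 + 0.842 = 2.802.
n = (2.802 / 0.28)² = 10.007² = 100.14.
Round up.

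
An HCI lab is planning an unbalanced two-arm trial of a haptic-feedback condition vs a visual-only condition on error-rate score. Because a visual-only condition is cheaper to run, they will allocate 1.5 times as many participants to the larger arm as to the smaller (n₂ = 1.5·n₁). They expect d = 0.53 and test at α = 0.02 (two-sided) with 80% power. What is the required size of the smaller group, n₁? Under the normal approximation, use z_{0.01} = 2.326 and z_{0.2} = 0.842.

With allocation ratio k = n₂/n₁ = 1.5, Var(x̄₁−x̄₂) = σ²(1/n₁ + 1/(k·n₁)) = σ²·(k+1)/(k·n₁).
So n₁ = (1 + 1/k)·((z_{α/2} + z_β)/d)² = 1.667 × (3.168/0.53)².
n₁ = 1.667 × 35.73 = 59.5.
Round up: n₁ = 60, giving n₂ = 1.5 × 60 = 90.

n₁ = 60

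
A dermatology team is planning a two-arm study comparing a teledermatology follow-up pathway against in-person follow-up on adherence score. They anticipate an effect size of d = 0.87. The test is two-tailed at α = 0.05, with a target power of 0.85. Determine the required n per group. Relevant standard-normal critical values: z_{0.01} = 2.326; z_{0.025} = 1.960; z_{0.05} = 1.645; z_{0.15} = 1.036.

n = 24 per group

For two independent groups with equal n: n = 2·((z_{α/2} + z_β) / d)².
z_{α/2} + z_β = 1.960 + 1.036 = 2.996.
n = 2 × (2.996 / 0.87)² = 2 × 3.444² = 2 × 11.86 = 23.7.
Round up to the next whole participant.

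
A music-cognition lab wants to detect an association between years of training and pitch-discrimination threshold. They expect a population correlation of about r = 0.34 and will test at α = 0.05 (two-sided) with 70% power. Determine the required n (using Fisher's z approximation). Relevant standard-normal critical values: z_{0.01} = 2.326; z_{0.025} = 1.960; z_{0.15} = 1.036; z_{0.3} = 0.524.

Fisher's z: C = ½·ln((1+r)/(1−r)) = ½·ln(2.0303) = 0.3541.
n = ((z_{α/2} + z_β)/C)² + 3.
(1.960 + 0.524) / 0.3541 = 2.484 / 0.3541 = 7.015.
n = 7.015² + 3 = 49.21 + 3 = 52.2.
Round up.

n = 53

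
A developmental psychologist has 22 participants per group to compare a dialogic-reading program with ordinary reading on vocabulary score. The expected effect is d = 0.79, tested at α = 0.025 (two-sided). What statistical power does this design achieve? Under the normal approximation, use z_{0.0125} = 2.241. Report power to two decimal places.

For two equal groups, power = Φ(d·√(n/2) − z_{α/2}).
d·√(n/2) = 0.79 × √(22/2) = 0.79 × 3.317 = 2.620.
z_β = 2.620 − 2.241 = 0.379.
Power = Φ(0.379) = 0.648.

power ≈ 0.65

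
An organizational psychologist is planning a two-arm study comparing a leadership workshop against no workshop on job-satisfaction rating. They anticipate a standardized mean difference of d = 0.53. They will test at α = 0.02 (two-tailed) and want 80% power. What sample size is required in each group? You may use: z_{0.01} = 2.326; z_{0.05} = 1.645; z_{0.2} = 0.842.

n = 72 per group

For two independent groups with equal n: n = 2·((z_{α/2} + z_β) / d)².
z_{α/2} + z_β = 2.326 + 0.842 = 3.168.
n = 2 × (3.168 / 0.53)² = 2 × 5.977² = 2 × 35.73 = 71.5.
Round up to the next whole participant.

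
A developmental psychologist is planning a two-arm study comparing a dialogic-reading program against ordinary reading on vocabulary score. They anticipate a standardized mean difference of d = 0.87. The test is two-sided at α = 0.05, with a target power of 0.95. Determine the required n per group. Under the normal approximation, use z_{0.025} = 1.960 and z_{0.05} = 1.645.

For two independent groups with equal n: n = 2·((z_{α/2} + z_β) / d)².
z_{α/2} + z_β = 1.960 + 1.645 = 3.605.
n = 2 × (3.605 / 0.87)² = 2 × 4.144² = 2 × 17.17 = 34.3.
Round up to the next whole participant.

n = 35 per group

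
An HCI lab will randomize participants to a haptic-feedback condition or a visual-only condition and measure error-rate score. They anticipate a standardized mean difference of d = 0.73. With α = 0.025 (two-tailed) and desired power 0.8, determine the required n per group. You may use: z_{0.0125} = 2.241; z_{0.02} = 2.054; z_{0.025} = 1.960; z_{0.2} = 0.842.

For two independent groups with equal n: n = 2·((z_{α/2} + z_β) / d)².
z_{α/2} + z_β = 2.241 + 0.842 = 3.083.
n = 2 × (3.083 / 0.73)² = 2 × 4.223² = 2 × 17.84 = 35.7.
Round up to the next whole participant.

n = 36 per group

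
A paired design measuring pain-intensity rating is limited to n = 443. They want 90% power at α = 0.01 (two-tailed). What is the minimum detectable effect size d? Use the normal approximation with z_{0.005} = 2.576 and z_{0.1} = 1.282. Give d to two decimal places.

For a single sample (or paired design) of n = 443: d_min = (z_{α/2} + z_β)/√n.
z-sum = 2.576 + 1.282 = 3.858.
d_min = 3.858 / √443 = 3.858 / 21.048 = 0.183.

d_min ≈ 0.18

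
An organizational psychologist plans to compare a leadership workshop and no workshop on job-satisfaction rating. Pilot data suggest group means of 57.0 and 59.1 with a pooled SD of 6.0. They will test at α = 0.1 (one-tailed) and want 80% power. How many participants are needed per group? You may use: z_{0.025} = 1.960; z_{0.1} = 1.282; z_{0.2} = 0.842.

Cohen's d = |M₁ − M₂| / SD_pooled = |57.0 − 59.1| / 6.0 = 2.1 / 6.0 = 0.350.
For two independent groups with equal n: n = 2·((z_{α} + z_β) / d)².
z_{α} + z_β = 1.282 + 0.842 = 2.124.
n = 2 × (2.124 / 0.350)² = 2 × 6.069² = 2 × 36.83 = 73.7.
Round up to the next whole participant.

n = 74 per group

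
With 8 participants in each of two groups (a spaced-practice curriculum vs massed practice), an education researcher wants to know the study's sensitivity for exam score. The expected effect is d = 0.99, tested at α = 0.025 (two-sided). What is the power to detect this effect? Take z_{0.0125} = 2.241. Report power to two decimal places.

power ≈ 0.40

For two equal groups, power = Φ(d·√(n/2) − z_{α/2}).
d·√(n/2) = 0.99 × √(8/2) = 0.99 × 2.000 = 1.980.
z_β = 1.980 − 2.241 = -0.261.
Power = Φ(-0.261) = 0.397.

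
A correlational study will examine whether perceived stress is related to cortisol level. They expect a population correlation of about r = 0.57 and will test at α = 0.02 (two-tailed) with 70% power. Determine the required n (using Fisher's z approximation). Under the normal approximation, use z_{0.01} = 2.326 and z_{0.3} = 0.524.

Fisher's z: C = ½·ln((1+r)/(1−r)) = ½·ln(3.6512) = 0.6475.
n = ((z_{α/2} + z_β)/C)² + 3.
(2.326 + 0.524) / 0.6475 = 2.850 / 0.6475 = 4.402.
n = 4.402² + 3 = 19.37 + 3 = 22.4.
Round up.

n = 23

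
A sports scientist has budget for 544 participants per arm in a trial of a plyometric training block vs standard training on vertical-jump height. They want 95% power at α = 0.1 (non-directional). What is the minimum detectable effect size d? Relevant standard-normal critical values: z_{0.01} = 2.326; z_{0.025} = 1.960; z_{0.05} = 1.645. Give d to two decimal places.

d_min ≈ 0.20

For two independent groups of n = 544 each: d_min = (z_{α/2} + z_β)·√(2/n).
z-sum = 1.645 + 1.645 = 3.290.
d_min = 3.290 × √(2/544) = 3.290 × 0.0606 = 0.199.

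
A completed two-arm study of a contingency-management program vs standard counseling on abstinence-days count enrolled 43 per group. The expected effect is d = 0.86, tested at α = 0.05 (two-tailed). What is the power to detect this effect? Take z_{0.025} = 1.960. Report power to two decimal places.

power ≈ 0.98

For two equal groups, power = Φ(d·√(n/2) − z_{α/2}).
d·√(n/2) = 0.86 × √(43/2) = 0.86 × 4.637 = 3.988.
z_β = 3.988 − 1.960 = 2.028.
Power = Φ(2.028) = 0.979.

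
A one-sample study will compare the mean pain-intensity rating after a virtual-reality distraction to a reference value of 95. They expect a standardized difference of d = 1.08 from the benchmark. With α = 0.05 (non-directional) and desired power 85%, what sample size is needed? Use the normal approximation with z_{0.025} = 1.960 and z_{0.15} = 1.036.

For a one-sample test: n = ((z_{α/2} + z_β) / d)².
z_{α/2} + z_β = 1.960 + 1.036 = 2.996.
n = (2.996 / 1.08)² = 2.774² = 7.70.
Round up.

n = 8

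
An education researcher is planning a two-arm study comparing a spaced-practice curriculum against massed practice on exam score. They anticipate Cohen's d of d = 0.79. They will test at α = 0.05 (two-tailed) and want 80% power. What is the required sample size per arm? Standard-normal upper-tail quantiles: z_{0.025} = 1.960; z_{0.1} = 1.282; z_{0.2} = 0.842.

n = 26 per group

For two independent groups with equal n: n = 2·((z_{α/2} + z_β) / d)².
z_{α/2} + z_β = 1.960 + 0.842 = 2.802.
n = 2 × (2.802 / 0.79)² = 2 × 3.547² = 2 × 12.58 = 25.2.
Round up to the next whole participant.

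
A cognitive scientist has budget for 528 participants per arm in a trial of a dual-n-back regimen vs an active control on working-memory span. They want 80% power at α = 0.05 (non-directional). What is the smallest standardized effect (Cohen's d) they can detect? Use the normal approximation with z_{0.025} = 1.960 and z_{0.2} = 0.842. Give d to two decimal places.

d_min ≈ 0.17

For two independent groups of n = 528 each: d_min = (z_{α/2} + z_β)·√(2/n).
z-sum = 1.960 + 0.842 = 2.802.
d_min = 2.802 × √(2/528) = 2.802 × 0.0615 = 0.172.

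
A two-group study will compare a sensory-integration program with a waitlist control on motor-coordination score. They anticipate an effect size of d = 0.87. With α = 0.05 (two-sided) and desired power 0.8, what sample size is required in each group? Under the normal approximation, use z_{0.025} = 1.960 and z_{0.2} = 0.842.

n = 21 per group

For two independent groups with equal n: n = 2·((z_{α/2} + z_β) / d)².
z_{α/2} + z_β = 1.960 + 0.842 = 2.802.
n = 2 × (2.802 / 0.87)² = 2 × 3.221² = 2 × 10.37 = 20.7.
Round up to the next whole participant.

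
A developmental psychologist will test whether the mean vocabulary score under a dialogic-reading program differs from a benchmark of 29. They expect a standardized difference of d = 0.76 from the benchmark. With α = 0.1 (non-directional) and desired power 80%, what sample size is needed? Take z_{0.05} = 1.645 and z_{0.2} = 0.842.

For a one-sample test: n = ((z_{α/2} + z_β) / d)².
z_{α/2} + z_β = 1.645 + 0.842 = 2.487.
n = (2.487 / 0.76)² = 3.272² = 10.71.
Round up.

n = 11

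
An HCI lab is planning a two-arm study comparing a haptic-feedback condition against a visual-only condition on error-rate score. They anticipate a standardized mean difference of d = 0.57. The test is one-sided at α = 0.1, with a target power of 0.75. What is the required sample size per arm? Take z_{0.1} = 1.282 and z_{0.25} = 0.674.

For two independent groups with equal n: n = 2·((z_{α} + z_β) / d)².
z_{α} + z_β = 1.282 + 0.674 = 1.956.
n = 2 × (1.956 / 0.57)² = 2 × 3.432² = 2 × 11.78 = 23.6.
Round up to the next whole participant.

n = 24 per group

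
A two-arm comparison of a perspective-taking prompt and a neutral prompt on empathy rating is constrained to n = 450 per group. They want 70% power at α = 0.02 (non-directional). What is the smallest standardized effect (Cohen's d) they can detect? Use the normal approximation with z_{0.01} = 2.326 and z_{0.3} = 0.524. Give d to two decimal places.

For two independent groups of n = 450 each: d_min = (z_{α/2} + z_β)·√(2/n).
z-sum = 2.326 + 0.524 = 2.850.
d_min = 2.850 × √(2/450) = 2.850 × 0.0667 = 0.190.

d_min ≈ 0.19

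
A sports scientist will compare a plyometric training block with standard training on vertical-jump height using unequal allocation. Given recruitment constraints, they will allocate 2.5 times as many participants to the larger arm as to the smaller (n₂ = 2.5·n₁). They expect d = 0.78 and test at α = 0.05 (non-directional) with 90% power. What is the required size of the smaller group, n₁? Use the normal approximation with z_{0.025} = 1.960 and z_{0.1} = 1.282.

With allocation ratio k = n₂/n₁ = 2.5, Var(x̄₁−x̄₂) = σ²(1/n₁ + 1/(k·n₁)) = σ²·(k+1)/(k·n₁).
So n₁ = (1 + 1/k)·((z_{α/2} + z_β)/d)² = 1.400 × (3.242/0.78)².
n₁ = 1.400 × 17.28 = 24.2.
Round up: n₁ = 25, giving n₂ = ⌈2.5 × 25⌉ = ⌈62.5⌉ = 63.

n₁ = 25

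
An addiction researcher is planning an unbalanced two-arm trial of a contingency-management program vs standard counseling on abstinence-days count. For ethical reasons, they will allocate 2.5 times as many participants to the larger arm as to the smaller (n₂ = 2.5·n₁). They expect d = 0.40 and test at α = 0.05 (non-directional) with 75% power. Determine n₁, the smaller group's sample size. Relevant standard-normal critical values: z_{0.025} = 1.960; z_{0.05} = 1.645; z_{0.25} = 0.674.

With allocation ratio k = n₂/n₁ = 2.5, Var(x̄₁−x̄₂) = σ²(1/n₁ + 1/(k·n₁)) = σ²·(k+1)/(k·n₁).
So n₁ = (1 + 1/k)·((z_{α/2} + z_β)/d)² = 1.400 × (2.634/0.40)².
n₁ = 1.400 × 43.36 = 60.7.
Round up: n₁ = 61, giving n₂ = ⌈2.5 × 61⌉ = ⌈152.5⌉ = 153.

n₁ = 61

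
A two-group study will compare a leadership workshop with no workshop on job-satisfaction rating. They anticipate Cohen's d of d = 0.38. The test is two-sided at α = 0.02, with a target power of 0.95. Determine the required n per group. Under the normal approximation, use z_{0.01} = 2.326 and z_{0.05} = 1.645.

n = 219 per group

For two independent groups with equal n: n = 2·((z_{α/2} + z_β) / d)².
z_{α/2} + z_β = 2.326 + 1.645 = 3.971.
n = 2 × (3.971 / 0.38)² = 2 × 10.450² = 2 × 109.20 = 218.4.
Round up to the next whole participant.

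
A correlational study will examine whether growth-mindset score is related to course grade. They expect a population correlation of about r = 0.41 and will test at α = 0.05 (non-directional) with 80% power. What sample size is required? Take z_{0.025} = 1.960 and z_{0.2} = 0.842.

Fisher's z: C = ½·ln((1+r)/(1−r)) = ½·ln(2.3898) = 0.4356.
n = ((z_{α/2} + z_β)/C)² + 3.
(1.960 + 0.842) / 0.4356 = 2.802 / 0.4356 = 6.433.
n = 6.433² + 3 = 41.38 + 3 = 44.4.
Round up.

n = 45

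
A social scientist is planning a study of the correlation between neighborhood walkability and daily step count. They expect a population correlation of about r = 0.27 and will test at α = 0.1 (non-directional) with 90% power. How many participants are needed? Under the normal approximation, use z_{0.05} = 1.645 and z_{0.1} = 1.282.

n = 115

Fisher's z: C = ½·ln((1+r)/(1−r)) = ½·ln(1.7397) = 0.2769.
n = ((z_{α/2} + z_β)/C)² + 3.
(1.645 + 1.282) / 0.2769 = 2.927 / 0.2769 = 10.571.
n = 10.571² + 3 = 111.74 + 3 = 114.7.
Round up.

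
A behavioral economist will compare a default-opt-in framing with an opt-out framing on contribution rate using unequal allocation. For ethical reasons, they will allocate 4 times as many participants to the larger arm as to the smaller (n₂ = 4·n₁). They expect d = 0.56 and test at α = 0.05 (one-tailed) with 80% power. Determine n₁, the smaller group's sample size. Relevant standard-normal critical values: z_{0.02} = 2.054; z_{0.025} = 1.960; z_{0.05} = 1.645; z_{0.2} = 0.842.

n₁ = 25

With allocation ratio k = n₂/n₁ = 4, Var(x̄₁−x̄₂) = σ²(1/n₁ + 1/(k·n₁)) = σ²·(k+1)/(k·n₁).
So n₁ = (1 + 1/k)·((z_{α} + z_β)/d)² = 1.250 × (2.487/0.56)².
n₁ = 1.250 × 19.72 = 24.7.
Round up: n₁ = 25, giving n₂ = 4 × 25 = 100.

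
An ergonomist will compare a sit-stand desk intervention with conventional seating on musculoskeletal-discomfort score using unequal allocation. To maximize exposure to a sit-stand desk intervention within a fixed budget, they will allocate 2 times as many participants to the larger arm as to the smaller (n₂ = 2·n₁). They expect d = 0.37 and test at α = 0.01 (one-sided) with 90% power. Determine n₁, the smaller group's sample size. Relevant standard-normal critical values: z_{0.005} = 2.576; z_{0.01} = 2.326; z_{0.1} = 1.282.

n₁ = 143

With allocation ratio k = n₂/n₁ = 2, Var(x̄₁−x̄₂) = σ²(1/n₁ + 1/(k·n₁)) = σ²·(k+1)/(k·n₁).
So n₁ = (1 + 1/k)·((z_{α} + z_β)/d)² = 1.500 × (3.608/0.37)².
n₁ = 1.500 × 95.09 = 142.6.
Round up: n₁ = 143, giving n₂ = 2 × 143 = 286.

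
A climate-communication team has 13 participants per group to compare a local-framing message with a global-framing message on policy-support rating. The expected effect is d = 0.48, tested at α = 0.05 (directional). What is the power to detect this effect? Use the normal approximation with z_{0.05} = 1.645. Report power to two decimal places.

power ≈ 0.34

For two equal groups, power = Φ(d·√(n/2) − z_{α}).
d·√(n/2) = 0.48 × √(13/2) = 0.48 × 2.550 = 1.224.
z_β = 1.224 − 1.645 = -0.421.
Power = Φ(-0.421) = 0.337.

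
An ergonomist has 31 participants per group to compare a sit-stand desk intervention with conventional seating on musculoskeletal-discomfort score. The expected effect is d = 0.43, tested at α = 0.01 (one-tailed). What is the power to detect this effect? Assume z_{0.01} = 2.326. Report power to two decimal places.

power ≈ 0.26

For two equal groups, power = Φ(d·√(n/2) − z_{α}).
d·√(n/2) = 0.43 × √(31/2) = 0.43 × 3.937 = 1.693.
z_β = 1.693 − 2.326 = -0.633.
Power = Φ(-0.633) = 0.263.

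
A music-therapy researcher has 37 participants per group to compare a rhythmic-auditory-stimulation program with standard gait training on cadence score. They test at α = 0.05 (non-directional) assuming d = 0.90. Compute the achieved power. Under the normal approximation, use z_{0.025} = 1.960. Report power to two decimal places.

For two equal groups, power = Φ(d·√(n/2) − z_{α/2}).
d·√(n/2) = 0.90 × √(37/2) = 0.90 × 4.301 = 3.871.
z_β = 3.871 − 1.960 = 1.911.
Power = Φ(1.911) = 0.972.

power ≈ 0.97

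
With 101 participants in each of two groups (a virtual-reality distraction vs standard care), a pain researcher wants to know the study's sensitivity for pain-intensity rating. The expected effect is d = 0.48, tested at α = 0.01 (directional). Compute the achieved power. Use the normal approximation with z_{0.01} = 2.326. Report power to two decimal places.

For two equal groups, power = Φ(d·√(n/2) − z_{α}).
d·√(n/2) = 0.48 × √(101/2) = 0.48 × 7.106 = 3.411.
z_β = 3.411 − 2.326 = 1.085.
Power = Φ(1.085) = 0.861.

power ≈ 0.86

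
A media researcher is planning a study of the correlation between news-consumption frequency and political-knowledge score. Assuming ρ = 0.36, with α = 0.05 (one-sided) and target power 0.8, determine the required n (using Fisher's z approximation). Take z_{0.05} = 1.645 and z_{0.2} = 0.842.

n = 47

Fisher's z: C = ½·ln((1+r)/(1−r)) = ½·ln(2.1250) = 0.3769.
n = ((z_{α} + z_β)/C)² + 3.
(1.645 + 0.842) / 0.3769 = 2.487 / 0.3769 = 6.599.
n = 6.599² + 3 = 43.54 + 3 = 46.5.
Round up.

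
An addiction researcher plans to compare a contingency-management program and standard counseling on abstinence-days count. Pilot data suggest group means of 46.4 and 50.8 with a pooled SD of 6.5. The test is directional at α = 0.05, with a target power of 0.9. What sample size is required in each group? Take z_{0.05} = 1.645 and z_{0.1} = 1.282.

n = 38 per group

Cohen's d = |M₁ − M₂| / SD_pooled = |46.4 − 50.8| / 6.5 = 4.4 / 6.5 = 0.677.
For two independent groups with equal n: n = 2·((z_{α} + z_β) / d)².
z_{α} + z_β = 1.645 + 1.282 = 2.927.
n = 2 × (2.927 / 0.677)² = 2 × 4.323² = 2 × 18.69 = 37.4.
Round up to the next whole participant.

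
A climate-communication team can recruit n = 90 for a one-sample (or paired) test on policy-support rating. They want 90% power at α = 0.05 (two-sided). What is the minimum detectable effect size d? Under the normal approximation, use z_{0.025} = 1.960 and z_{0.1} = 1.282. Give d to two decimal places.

For a single sample (or paired design) of n = 90: d_min = (z_{α/2} + z_β)/√n.
z-sum = 1.960 + 1.282 = 3.242.
d_min = 3.242 / √90 = 3.242 / 9.487 = 0.342.

d_min ≈ 0.34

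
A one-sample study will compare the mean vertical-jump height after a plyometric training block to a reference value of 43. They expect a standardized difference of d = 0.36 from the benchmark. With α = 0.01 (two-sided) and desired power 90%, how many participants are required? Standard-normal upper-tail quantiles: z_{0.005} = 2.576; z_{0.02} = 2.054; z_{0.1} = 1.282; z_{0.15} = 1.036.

For a one-sample test: n = ((z_{α/2} + z_β) / d)².
z_{α/2} + z_β = 2.576 + 1.282 = 3.858.
n = (3.858 / 0.36)² = 10.717² = 114.85.
Round up.

n = 115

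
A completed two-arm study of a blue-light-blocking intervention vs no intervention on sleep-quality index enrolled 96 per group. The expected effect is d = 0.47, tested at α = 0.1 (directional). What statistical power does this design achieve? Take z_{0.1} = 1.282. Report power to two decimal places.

For two equal groups, power = Φ(d·√(n/2) − z_{α}).
d·√(n/2) = 0.47 × √(96/2) = 0.47 × 6.928 = 3.256.
z_β = 3.256 − 1.282 = 1.974.
Power = Φ(1.974) = 0.976.

power ≈ 0.98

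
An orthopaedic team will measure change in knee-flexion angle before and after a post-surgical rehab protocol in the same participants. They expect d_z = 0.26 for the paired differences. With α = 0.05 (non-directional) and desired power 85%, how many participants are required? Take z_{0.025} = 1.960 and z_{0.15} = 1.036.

n = 133 pairs

For a paired (one-sample on differences) test: n = ((z_{α/2} + z_β) / d)².
z_{α/2} + z_β = 1.960 + 1.036 = 2.996.
n = (2.996 / 0.26)² = 11.523² = 132.78.
Round up.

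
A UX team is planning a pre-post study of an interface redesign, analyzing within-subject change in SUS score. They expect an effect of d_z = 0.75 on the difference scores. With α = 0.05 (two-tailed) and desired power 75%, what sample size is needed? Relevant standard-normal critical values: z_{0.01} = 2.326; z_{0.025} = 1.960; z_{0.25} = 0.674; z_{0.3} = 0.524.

For a paired (one-sample on differences) test: n = ((z_{α/2} + z_β) / d)².
z_{α/2} + z_β = 1.960 + 0.674 = 2.634.
n = (2.634 / 0.75)² = 3.512² = 12.33.
Round up.

n = 13 pairs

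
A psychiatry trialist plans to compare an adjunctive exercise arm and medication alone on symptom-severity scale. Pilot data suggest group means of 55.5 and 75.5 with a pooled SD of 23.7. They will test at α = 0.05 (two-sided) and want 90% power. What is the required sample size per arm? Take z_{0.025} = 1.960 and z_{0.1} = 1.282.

Cohen's d = |M₁ − M₂| / SD_pooled = |55.5 − 75.5| / 23.7 = 20.0 / 23.7 = 0.844.
For two independent groups with equal n: n = 2·((z_{α/2} + z_β) / d)².
z_{α/2} + z_β = 1.960 + 1.282 = 3.242.
n = 2 × (3.242 / 0.844)² = 2 × 3.841² = 2 × 14.76 = 29.5.
Round up to the next whole participant.

n = 30 per group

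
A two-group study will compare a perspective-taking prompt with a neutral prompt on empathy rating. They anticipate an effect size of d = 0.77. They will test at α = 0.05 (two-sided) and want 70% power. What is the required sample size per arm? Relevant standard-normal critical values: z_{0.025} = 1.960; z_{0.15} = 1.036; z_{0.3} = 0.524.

For two independent groups with equal n: n = 2·((z_{α/2} + z_β) / d)².
z_{α/2} + z_β = 1.960 + 0.524 = 2.484.
n = 2 × (2.484 / 0.77)² = 2 × 3.226² = 2 × 10.41 = 20.8.
Round up to the next whole participant.

n = 21 per group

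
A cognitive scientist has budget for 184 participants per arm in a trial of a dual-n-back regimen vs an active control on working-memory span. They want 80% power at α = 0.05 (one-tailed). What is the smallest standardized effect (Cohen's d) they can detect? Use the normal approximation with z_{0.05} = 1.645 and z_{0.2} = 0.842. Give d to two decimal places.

d_min ≈ 0.26

For two independent groups of n = 184 each: d_min = (z_{α} + z_β)·√(2/n).
z-sum = 1.645 + 0.842 = 2.487.
d_min = 2.487 × √(2/184) = 2.487 × 0.1043 = 0.259.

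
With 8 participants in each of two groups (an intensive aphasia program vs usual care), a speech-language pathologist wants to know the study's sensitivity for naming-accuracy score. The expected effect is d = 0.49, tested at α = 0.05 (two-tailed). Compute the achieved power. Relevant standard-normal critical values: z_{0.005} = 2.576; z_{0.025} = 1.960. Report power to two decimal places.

power ≈ 0.16

For two equal groups, power = Φ(d·√(n/2) − z_{α/2}).
d·√(n/2) = 0.49 × √(8/2) = 0.49 × 2.000 = 0.980.
z_β = 0.980 − 1.960 = -0.980.
Power = Φ(-0.980) = 0.164.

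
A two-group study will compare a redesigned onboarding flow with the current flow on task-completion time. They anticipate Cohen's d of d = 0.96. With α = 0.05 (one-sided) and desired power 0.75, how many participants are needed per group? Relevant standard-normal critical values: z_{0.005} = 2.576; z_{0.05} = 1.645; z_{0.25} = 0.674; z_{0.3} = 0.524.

For two independent groups with equal n: n = 2·((z_{α} + z_β) / d)².
z_{α} + z_β = 1.645 + 0.674 = 2.319.
n = 2 × (2.319 / 0.96)² = 2 × 2.416² = 2 × 5.84 = 11.7.
Round up to the next whole participant.

n = 12 per group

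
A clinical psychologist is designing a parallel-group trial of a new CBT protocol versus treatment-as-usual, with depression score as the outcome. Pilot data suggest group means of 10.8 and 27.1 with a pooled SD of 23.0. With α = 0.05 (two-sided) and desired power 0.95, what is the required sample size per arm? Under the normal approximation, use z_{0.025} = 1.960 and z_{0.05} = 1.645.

n = 52 per group

Cohen's d = |M₁ − M₂| / SD_pooled = |10.8 − 27.1| / 23.0 = 16.3 / 23.0 = 0.709.
For two independent groups with equal n: n = 2·((z_{α/2} + z_β) / d)².
z_{α/2} + z_β = 1.960 + 1.645 = 3.605.
n = 2 × (3.605 / 0.709)² = 2 × 5.085² = 2 × 25.85 = 51.7.
Round up to the next whole participant.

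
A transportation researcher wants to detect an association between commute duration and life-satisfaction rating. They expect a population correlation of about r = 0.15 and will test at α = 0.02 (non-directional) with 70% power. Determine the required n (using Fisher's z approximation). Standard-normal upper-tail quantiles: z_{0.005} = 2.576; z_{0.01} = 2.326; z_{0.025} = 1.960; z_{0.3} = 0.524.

Fisher's z: C = ½·ln((1+r)/(1−r)) = ½·ln(1.3529) = 0.1511.
n = ((z_{α/2} + z_β)/C)² + 3.
(2.326 + 0.524) / 0.1511 = 2.850 / 0.1511 = 18.862.
n = 18.862² + 3 = 355.76 + 3 = 358.8.
Round up.

n = 359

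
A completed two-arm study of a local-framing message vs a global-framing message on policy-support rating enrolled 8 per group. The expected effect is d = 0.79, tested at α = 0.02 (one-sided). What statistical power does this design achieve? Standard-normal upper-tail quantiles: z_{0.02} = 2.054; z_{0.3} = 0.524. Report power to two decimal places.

power ≈ 0.32

For two equal groups, power = Φ(d·√(n/2) − z_{α}).
d·√(n/2) = 0.79 × √(8/2) = 0.79 × 2.000 = 1.580.
z_β = 1.580 − 2.054 = -0.474.
Power = Φ(-0.474) = 0.318.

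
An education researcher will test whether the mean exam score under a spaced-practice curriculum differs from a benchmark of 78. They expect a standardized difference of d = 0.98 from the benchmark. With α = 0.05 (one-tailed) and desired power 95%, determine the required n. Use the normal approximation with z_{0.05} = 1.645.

For a one-sample test: n = ((z_{α} + z_β) / d)².
z_{α} + z_β = 1.645 + 1.645 = 3.290.
n = (3.290 / 0.98)² = 3.357² = 11.27.
Round up.

n = 12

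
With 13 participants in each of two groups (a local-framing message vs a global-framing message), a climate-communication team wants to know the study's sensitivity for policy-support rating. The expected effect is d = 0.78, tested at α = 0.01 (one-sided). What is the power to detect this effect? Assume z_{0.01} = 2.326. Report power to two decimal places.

power ≈ 0.37

For two equal groups, power = Φ(d·√(n/2) − z_{α}).
d·√(n/2) = 0.78 × √(13/2) = 0.78 × 2.550 = 1.989.
z_β = 1.989 − 2.326 = -0.337.
Power = Φ(-0.337) = 0.368.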